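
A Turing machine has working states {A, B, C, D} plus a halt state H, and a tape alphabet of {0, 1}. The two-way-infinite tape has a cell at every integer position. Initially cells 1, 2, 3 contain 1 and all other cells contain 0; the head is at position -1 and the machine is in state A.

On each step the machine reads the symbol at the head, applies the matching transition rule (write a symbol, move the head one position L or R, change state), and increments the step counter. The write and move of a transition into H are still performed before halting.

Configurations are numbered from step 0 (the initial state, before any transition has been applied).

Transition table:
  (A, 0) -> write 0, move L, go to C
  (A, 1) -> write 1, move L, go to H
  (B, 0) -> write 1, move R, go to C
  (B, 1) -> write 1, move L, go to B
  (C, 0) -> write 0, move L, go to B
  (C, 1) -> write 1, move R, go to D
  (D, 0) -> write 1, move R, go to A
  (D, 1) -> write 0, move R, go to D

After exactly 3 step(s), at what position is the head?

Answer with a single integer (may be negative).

Step 1: in state A at pos -1, read 0 -> (A,0)->write 0,move L,goto C. Now: state=C, head=-2, tape[-3..4]=00001110 (head:  ^)
Step 2: in state C at pos -2, read 0 -> (C,0)->write 0,move L,goto B. Now: state=B, head=-3, tape[-4..4]=000001110 (head:  ^)
Step 3: in state B at pos -3, read 0 -> (B,0)->write 1,move R,goto C. Now: state=C, head=-2, tape[-4..4]=010001110 (head:   ^)

Answer: -2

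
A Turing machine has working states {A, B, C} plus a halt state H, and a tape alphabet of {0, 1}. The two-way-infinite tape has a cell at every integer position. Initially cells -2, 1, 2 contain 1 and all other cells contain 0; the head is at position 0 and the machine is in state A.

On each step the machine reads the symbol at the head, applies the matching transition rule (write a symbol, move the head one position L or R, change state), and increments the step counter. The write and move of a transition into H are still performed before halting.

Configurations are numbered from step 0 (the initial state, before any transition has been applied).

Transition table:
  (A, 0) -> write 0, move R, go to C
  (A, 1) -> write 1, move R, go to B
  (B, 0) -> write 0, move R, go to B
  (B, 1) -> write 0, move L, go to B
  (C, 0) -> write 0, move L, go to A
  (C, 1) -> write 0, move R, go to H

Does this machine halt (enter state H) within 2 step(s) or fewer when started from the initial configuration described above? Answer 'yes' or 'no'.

Answer: yes

Derivation:
Step 1: in state A at pos 0, read 0 -> (A,0)->write 0,move R,goto C. Now: state=C, head=1, tape[-3..3]=0100110 (head:     ^)
Step 2: in state C at pos 1, read 1 -> (C,1)->write 0,move R,goto H. Now: state=H, head=2, tape[-3..3]=0100010 (head:      ^)
State H reached at step 2; 2 <= 2 -> yes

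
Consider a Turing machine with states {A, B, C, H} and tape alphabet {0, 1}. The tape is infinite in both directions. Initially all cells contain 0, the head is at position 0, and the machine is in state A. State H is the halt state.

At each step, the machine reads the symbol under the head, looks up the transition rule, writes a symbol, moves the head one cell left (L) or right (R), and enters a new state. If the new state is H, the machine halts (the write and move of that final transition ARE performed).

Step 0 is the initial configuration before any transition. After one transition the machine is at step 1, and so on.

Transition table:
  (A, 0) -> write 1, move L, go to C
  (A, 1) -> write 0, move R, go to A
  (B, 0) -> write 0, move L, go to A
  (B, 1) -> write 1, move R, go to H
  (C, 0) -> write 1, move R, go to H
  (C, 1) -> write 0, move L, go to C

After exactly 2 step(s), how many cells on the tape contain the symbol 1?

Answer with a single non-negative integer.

Answer: 2

Derivation:
Step 1: in state A at pos 0, read 0 -> (A,0)->write 1,move L,goto C. Now: state=C, head=-1, tape[-2..1]=0010 (head:  ^)
Step 2: in state C at pos -1, read 0 -> (C,0)->write 1,move R,goto H. Now: state=H, head=0, tape[-2..1]=0110 (head:   ^)
Cells containing 1 after step 2: {-1, 0} -> 2 cell(s)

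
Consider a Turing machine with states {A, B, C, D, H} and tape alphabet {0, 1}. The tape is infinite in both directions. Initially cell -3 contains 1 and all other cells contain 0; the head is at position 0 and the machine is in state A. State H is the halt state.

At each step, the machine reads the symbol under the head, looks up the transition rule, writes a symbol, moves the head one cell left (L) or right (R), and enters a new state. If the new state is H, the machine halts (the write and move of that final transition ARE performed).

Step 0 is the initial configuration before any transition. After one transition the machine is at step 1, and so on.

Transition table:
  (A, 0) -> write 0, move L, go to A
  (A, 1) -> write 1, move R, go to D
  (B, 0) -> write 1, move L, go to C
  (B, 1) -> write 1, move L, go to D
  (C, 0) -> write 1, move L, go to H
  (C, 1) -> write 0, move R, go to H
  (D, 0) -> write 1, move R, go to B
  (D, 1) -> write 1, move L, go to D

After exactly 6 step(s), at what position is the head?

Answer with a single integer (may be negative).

Answer: -2

Derivation:
Step 1: in state A at pos 0, read 0 -> (A,0)->write 0,move L,goto A. Now: state=A, head=-1, tape[-4..1]=010000 (head:    ^)
Step 2: in state A at pos -1, read 0 -> (A,0)->write 0,move L,goto A. Now: state=A, head=-2, tape[-4..1]=010000 (head:   ^)
Step 3: in state A at pos -2, read 0 -> (A,0)->write 0,move L,goto A. Now: state=A, head=-3, tape[-4..1]=010000 (head:  ^)
Step 4: in state A at pos -3, read 1 -> (A,1)->write 1,move R,goto D. Now: state=D, head=-2, tape[-4..1]=010000 (head:   ^)
Step 5: in state D at pos -2, read 0 -> (D,0)->write 1,move R,goto B. Now: state=B, head=-1, tape[-4..1]=011000 (head:    ^)
Step 6: in state B at pos -1, read 0 -> (B,0)->write 1,move L,goto C. Now: state=C, head=-2, tape[-4..1]=011100 (head:   ^)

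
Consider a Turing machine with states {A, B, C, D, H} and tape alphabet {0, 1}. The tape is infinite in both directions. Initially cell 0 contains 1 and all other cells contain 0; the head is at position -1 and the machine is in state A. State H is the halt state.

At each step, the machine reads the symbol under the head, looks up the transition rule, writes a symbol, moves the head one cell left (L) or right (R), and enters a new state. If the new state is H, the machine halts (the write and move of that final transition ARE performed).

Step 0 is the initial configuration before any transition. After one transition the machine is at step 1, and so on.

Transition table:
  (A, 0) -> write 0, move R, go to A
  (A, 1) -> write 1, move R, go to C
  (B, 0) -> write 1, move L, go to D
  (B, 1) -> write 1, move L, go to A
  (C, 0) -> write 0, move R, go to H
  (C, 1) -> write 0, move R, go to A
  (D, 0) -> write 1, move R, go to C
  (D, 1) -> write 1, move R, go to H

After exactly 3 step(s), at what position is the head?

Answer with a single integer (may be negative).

Answer: 2

Derivation:
Step 1: in state A at pos -1, read 0 -> (A,0)->write 0,move R,goto A. Now: state=A, head=0, tape[-2..1]=0010 (head:   ^)
Step 2: in state A at pos 0, read 1 -> (A,1)->write 1,move R,goto C. Now: state=C, head=1, tape[-2..2]=00100 (head:    ^)
Step 3: in state C at pos 1, read 0 -> (C,0)->write 0,move R,goto H. Now: state=H, head=2, tape[-2..3]=001000 (head:     ^)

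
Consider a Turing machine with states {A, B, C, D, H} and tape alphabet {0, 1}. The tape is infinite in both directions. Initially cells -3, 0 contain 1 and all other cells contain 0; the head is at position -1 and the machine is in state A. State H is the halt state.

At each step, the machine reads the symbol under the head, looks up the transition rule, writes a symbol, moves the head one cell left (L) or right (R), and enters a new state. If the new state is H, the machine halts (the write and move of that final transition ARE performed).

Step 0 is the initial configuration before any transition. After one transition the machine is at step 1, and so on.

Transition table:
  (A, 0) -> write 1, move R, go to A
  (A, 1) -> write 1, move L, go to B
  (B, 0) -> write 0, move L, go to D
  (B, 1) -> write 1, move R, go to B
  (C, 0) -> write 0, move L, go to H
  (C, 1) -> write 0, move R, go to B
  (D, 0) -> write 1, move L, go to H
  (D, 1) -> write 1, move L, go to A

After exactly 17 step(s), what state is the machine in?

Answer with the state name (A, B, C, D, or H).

Answer: D

Derivation:
Step 1: in state A at pos -1, read 0 -> (A,0)->write 1,move R,goto A. Now: state=A, head=0, tape[-4..1]=010110 (head:     ^)
Step 2: in state A at pos 0, read 1 -> (A,1)->write 1,move L,goto B. Now: state=B, head=-1, tape[-4..1]=010110 (head:    ^)
Step 3: in state B at pos -1, read 1 -> (B,1)->write 1,move R,goto B. Now: state=B, head=0, tape[-4..1]=010110 (head:     ^)
Step 4: in state B at pos 0, read 1 -> (B,1)->write 1,move R,goto B. Now: state=B, head=1, tape[-4..2]=0101100 (head:      ^)
Step 5: in state B at pos 1, read 0 -> (B,0)->write 0,move L,goto D. Now: state=D, head=0, tape[-4..2]=0101100 (head:     ^)
Step 6: in state D at pos 0, read 1 -> (D,1)->write 1,move L,goto A. Now: state=A, head=-1, tape[-4..2]=0101100 (head:    ^)
Step 7: in state A at pos -1, read 1 -> (A,1)->write 1,move L,goto B. Now: state=B, head=-2, tape[-4..2]=0101100 (head:   ^)
Step 8: in state B at pos -2, read 0 -> (B,0)->write 0,move L,goto D. Now: state=D, head=-3, tape[-4..2]=0101100 (head:  ^)
Step 9: in state D at pos -3, read 1 -> (D,1)->write 1,move L,goto A. Now: state=A, head=-4, tape[-5..2]=00101100 (head:  ^)
Step 10: in state A at pos -4, read 0 -> (A,0)->write 1,move R,goto A. Now: state=A, head=-3, tape[-5..2]=01101100 (head:   ^)
Step 11: in state A at pos -3, read 1 -> (A,1)->write 1,move L,goto B. Now: state=B, head=-4, tape[-5..2]=01101100 (head:  ^)
Step 12: in state B at pos -4, read 1 -> (B,1)->write 1,move R,goto B. Now: state=B, head=-3, tape[-5..2]=01101100 (head:   ^)
Step 13: in state B at pos -3, read 1 -> (B,1)->write 1,move R,goto B. Now: state=B, head=-2, tape[-5..2]=01101100 (head:    ^)
Step 14: in state B at pos -2, read 0 -> (B,0)->write 0,move L,goto D. Now: state=D, head=-3, tape[-5..2]=01101100 (head:   ^)
Step 15: in state D at pos -3, read 1 -> (D,1)->write 1,move L,goto A. Now: state=A, head=-4, tape[-5..2]=01101100 (head:  ^)
Step 16: in state A at pos -4, read 1 -> (A,1)->write 1,move L,goto B. Now: state=B, head=-5, tape[-6..2]=001101100 (head:  ^)
Step 17: in state B at pos -5, read 0 -> (B,0)->write 0,move L,goto D. Now: state=D, head=-6, tape[-7..2]=0001101100 (head:  ^)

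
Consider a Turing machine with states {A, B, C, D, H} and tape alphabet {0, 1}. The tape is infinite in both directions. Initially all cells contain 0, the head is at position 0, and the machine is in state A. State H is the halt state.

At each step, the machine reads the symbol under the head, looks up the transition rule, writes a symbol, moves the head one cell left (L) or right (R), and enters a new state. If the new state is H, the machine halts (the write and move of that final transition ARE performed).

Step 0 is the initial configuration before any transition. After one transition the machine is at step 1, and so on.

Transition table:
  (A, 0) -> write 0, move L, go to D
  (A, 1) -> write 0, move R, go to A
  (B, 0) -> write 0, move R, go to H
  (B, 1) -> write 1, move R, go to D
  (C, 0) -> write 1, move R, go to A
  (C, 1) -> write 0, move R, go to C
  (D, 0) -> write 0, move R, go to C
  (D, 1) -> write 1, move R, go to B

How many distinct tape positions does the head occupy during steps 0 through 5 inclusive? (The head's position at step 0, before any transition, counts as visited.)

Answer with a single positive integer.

Answer: 3

Derivation:
Step 1: in state A at pos 0, read 0 -> (A,0)->write 0,move L,goto D. Now: state=D, head=-1, tape[-2..1]=0000 (head:  ^)
Step 2: in state D at pos -1, read 0 -> (D,0)->write 0,move R,goto C. Now: state=C, head=0, tape[-2..1]=0000 (head:   ^)
Step 3: in state C at pos 0, read 0 -> (C,0)->write 1,move R,goto A. Now: state=A, head=1, tape[-2..2]=00100 (head:    ^)
Step 4: in state A at pos 1, read 0 -> (A,0)->write 0,move L,goto D. Now: state=D, head=0, tape[-2..2]=00100 (head:   ^)
Step 5: in state D at pos 0, read 1 -> (D,1)->write 1,move R,goto B. Now: state=B, head=1, tape[-2..2]=00100 (head:    ^)
Head positions at steps 0..5: starting at 0, distinct positions visited = {-1, 0, 1} -> 3 position(s)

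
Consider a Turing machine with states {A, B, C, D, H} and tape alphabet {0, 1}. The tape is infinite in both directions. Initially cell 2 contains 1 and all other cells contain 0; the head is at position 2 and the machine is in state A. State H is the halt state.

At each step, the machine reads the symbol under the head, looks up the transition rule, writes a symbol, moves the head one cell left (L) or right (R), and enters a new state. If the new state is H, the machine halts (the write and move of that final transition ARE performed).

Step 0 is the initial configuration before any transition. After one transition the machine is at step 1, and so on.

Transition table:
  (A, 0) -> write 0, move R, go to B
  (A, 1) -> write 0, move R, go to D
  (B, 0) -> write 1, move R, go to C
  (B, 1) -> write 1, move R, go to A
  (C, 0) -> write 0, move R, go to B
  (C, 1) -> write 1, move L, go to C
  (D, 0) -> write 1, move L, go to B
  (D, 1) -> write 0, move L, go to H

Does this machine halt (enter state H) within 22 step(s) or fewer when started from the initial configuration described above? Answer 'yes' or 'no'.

Answer: yes

Derivation:
Step 1: in state A at pos 2, read 1 -> (A,1)->write 0,move R,goto D. Now: state=D, head=3, tape[1..4]=0000 (head:   ^)
Step 2: in state D at pos 3, read 0 -> (D,0)->write 1,move L,goto B. Now: state=B, head=2, tape[1..4]=0010 (head:  ^)
Step 3: in state B at pos 2, read 0 -> (B,0)->write 1,move R,goto C. Now: state=C, head=3, tape[1..4]=0110 (head:   ^)
Step 4: in state C at pos 3, read 1 -> (C,1)->write 1,move L,goto C. Now: state=C, head=2, tape[1..4]=0110 (head:  ^)
Step 5: in state C at pos 2, read 1 -> (C,1)->write 1,move L,goto C. Now: state=C, head=1, tape[0..4]=00110 (head:  ^)
Step 6: in state C at pos 1, read 0 -> (C,0)->write 0,move R,goto B. Now: state=B, head=2, tape[0..4]=00110 (head:   ^)
Step 7: in state B at pos 2, read 1 -> (B,1)->write 1,move R,goto A. Now: state=A, head=3, tape[0..4]=00110 (head:    ^)
Step 8: in state A at pos 3, read 1 -> (A,1)->write 0,move R,goto D. Now: state=D, head=4, tape[0..5]=001000 (head:     ^)
Step 9: in state D at pos 4, read 0 -> (D,0)->write 1,move L,goto B. Now: state=B, head=3, tape[0..5]=001010 (head:    ^)
Step 10: in state B at pos 3, read 0 -> (B,0)->write 1,move R,goto C. Now: state=C, head=4, tape[0..5]=001110 (head:     ^)
Step 11: in state C at pos 4, read 1 -> (C,1)->write 1,move L,goto C. Now: state=C, head=3, tape[0..5]=001110 (head:    ^)
Step 12: in state C at pos 3, read 1 -> (C,1)->write 1,move L,goto C. Now: state=C, head=2, tape[0..5]=001110 (head:   ^)
Step 13: in state C at pos 2, read 1 -> (C,1)->write 1,move L,goto C. Now: state=C, head=1, tape[0..5]=001110 (head:  ^)
Step 14: in state C at pos 1, read 0 -> (C,0)->write 0,move R,goto B. Now: state=B, head=2, tape[0..5]=001110 (head:   ^)
Step 15: in state B at pos 2, read 1 -> (B,1)->write 1,move R,goto A. Now: state=A, head=3, tape[0..5]=001110 (head:    ^)
Step 16: in state A at pos 3, read 1 -> (A,1)->write 0,move R,goto D. Now: state=D, head=4, tape[0..5]=001010 (head:     ^)
Step 17: in state D at pos 4, read 1 -> (D,1)->write 0,move L,goto H. Now: state=H, head=3, tape[0..5]=001000 (head:    ^)
State H reached at step 17; 17 <= 22 -> yes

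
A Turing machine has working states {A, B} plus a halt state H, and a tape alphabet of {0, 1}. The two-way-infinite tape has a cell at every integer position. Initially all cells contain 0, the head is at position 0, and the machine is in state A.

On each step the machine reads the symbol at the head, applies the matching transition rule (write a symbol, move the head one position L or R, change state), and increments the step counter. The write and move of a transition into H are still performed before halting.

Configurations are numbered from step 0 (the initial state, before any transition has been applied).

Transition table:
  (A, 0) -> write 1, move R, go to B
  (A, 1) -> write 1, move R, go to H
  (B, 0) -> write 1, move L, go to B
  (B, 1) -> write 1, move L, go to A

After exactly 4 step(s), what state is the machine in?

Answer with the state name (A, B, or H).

Step 1: in state A at pos 0, read 0 -> (A,0)->write 1,move R,goto B. Now: state=B, head=1, tape[-1..2]=0100 (head:   ^)
Step 2: in state B at pos 1, read 0 -> (B,0)->write 1,move L,goto B. Now: state=B, head=0, tape[-1..2]=0110 (head:  ^)
Step 3: in state B at pos 0, read 1 -> (B,1)->write 1,move L,goto A. Now: state=A, head=-1, tape[-2..2]=00110 (head:  ^)
Step 4: in state A at pos -1, read 0 -> (A,0)->write 1,move R,goto B. Now: state=B, head=0, tape[-2..2]=01110 (head:   ^)

Answer: B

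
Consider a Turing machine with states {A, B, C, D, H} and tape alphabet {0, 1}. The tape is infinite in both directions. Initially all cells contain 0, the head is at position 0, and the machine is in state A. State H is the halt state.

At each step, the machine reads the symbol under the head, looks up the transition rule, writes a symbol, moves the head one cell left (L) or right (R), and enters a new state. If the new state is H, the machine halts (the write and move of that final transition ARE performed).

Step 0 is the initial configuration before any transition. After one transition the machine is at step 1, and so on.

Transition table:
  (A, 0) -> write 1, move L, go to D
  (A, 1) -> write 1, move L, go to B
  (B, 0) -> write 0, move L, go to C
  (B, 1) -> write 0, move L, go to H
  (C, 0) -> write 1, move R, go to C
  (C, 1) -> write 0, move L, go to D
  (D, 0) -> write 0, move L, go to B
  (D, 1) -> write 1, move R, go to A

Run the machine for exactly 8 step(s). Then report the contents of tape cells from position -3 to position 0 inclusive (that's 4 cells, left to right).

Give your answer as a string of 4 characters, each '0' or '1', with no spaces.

Step 1: in state A at pos 0, read 0 -> (A,0)->write 1,move L,goto D. Now: state=D, head=-1, tape[-2..1]=0010 (head:  ^)
Step 2: in state D at pos -1, read 0 -> (D,0)->write 0,move L,goto B. Now: state=B, head=-2, tape[-3..1]=00010 (head:  ^)
Step 3: in state B at pos -2, read 0 -> (B,0)->write 0,move L,goto C. Now: state=C, head=-3, tape[-4..1]=000010 (head:  ^)
Step 4: in state C at pos -3, read 0 -> (C,0)->write 1,move R,goto C. Now: state=C, head=-2, tape[-4..1]=010010 (head:   ^)
Step 5: in state C at pos -2, read 0 -> (C,0)->write 1,move R,goto C. Now: state=C, head=-1, tape[-4..1]=011010 (head:    ^)
Step 6: in state C at pos -1, read 0 -> (C,0)->write 1,move R,goto C. Now: state=C, head=0, tape[-4..1]=011110 (head:     ^)
Step 7: in state C at pos 0, read 1 -> (C,1)->write 0,move L,goto D. Now: state=D, head=-1, tape[-4..1]=011100 (head:    ^)
Step 8: in state D at pos -1, read 1 -> (D,1)->write 1,move R,goto A. Now: state=A, head=0, tape[-4..1]=011100 (head:     ^)

Answer: 1110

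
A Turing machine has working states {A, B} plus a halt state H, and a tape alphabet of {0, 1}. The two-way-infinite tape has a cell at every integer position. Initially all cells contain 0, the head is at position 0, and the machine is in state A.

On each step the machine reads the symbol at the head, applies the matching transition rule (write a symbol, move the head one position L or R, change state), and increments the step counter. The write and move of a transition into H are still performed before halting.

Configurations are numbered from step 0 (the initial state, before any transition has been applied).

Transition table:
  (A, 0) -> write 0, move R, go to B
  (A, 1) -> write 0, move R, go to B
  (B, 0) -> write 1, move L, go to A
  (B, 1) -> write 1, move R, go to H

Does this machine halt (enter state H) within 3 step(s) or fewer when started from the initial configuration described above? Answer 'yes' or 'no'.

Step 1: in state A at pos 0, read 0 -> (A,0)->write 0,move R,goto B. Now: state=B, head=1, tape[-1..2]=0000 (head:   ^)
Step 2: in state B at pos 1, read 0 -> (B,0)->write 1,move L,goto A. Now: state=A, head=0, tape[-1..2]=0010 (head:  ^)
Step 3: in state A at pos 0, read 0 -> (A,0)->write 0,move R,goto B. Now: state=B, head=1, tape[-1..2]=0010 (head:   ^)
After 3 step(s): state = B (not H) -> not halted within 3 -> no

Answer: no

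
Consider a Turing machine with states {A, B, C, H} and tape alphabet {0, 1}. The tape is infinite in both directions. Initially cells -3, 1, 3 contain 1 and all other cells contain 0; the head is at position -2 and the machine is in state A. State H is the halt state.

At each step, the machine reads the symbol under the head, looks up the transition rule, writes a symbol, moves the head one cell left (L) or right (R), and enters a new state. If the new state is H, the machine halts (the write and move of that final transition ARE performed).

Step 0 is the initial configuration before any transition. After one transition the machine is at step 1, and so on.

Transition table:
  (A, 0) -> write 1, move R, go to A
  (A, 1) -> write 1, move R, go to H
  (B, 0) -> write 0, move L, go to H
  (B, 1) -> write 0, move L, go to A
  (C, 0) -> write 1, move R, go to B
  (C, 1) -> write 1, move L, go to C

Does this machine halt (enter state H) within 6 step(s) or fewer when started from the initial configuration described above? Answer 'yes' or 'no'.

Step 1: in state A at pos -2, read 0 -> (A,0)->write 1,move R,goto A. Now: state=A, head=-1, tape[-4..4]=011001010 (head:    ^)
Step 2: in state A at pos -1, read 0 -> (A,0)->write 1,move R,goto A. Now: state=A, head=0, tape[-4..4]=011101010 (head:     ^)
Step 3: in state A at pos 0, read 0 -> (A,0)->write 1,move R,goto A. Now: state=A, head=1, tape[-4..4]=011111010 (head:      ^)
Step 4: in state A at pos 1, read 1 -> (A,1)->write 1,move R,goto H. Now: state=H, head=2, tape[-4..4]=011111010 (head:       ^)
State H reached at step 4; 4 <= 6 -> yes

Answer: yes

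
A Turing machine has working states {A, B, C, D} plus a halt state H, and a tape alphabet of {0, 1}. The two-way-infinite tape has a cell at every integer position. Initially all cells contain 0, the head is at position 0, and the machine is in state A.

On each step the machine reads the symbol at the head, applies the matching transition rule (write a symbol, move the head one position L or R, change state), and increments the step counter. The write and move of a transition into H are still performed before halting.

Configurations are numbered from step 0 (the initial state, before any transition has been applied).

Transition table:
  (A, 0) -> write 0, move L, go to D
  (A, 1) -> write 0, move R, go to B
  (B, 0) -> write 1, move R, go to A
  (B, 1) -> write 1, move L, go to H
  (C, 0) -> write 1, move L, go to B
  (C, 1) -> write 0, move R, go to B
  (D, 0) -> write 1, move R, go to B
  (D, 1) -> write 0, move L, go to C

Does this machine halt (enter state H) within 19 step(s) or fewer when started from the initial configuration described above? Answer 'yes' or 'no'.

Answer: yes

Derivation:
Step 1: in state A at pos 0, read 0 -> (A,0)->write 0,move L,goto D. Now: state=D, head=-1, tape[-2..1]=0000 (head:  ^)
Step 2: in state D at pos -1, read 0 -> (D,0)->write 1,move R,goto B. Now: state=B, head=0, tape[-2..1]=0100 (head:   ^)
Step 3: in state B at pos 0, read 0 -> (B,0)->write 1,move R,goto A. Now: state=A, head=1, tape[-2..2]=01100 (head:    ^)
Step 4: in state A at pos 1, read 0 -> (A,0)->write 0,move L,goto D. Now: state=D, head=0, tape[-2..2]=01100 (head:   ^)
Step 5: in state D at pos 0, read 1 -> (D,1)->write 0,move L,goto C. Now: state=C, head=-1, tape[-2..2]=01000 (head:  ^)
Step 6: in state C at pos -1, read 1 -> (C,1)->write 0,move R,goto B. Now: state=B, head=0, tape[-2..2]=00000 (head:   ^)
Step 7: in state B at pos 0, read 0 -> (B,0)->write 1,move R,goto A. Now: state=A, head=1, tape[-2..2]=00100 (head:    ^)
Step 8: in state A at pos 1, read 0 -> (A,0)->write 0,move L,goto D. Now: state=D, head=0, tape[-2..2]=00100 (head:   ^)
Step 9: in state D at pos 0, read 1 -> (D,1)->write 0,move L,goto C. Now: state=C, head=-1, tape[-2..2]=00000 (head:  ^)
Step 10: in state C at pos -1, read 0 -> (C,0)->write 1,move L,goto B. Now: state=B, head=-2, tape[-3..2]=001000 (head:  ^)
Step 11: in state B at pos -2, read 0 -> (B,0)->write 1,move R,goto A. Now: state=A, head=-1, tape[-3..2]=011000 (head:   ^)
Step 12: in state A at pos -1, read 1 -> (A,1)->write 0,move R,goto B. Now: state=B, head=0, tape[-3..2]=010000 (head:    ^)
Step 13: in state B at pos 0, read 0 -> (B,0)->write 1,move R,goto A. Now: state=A, head=1, tape[-3..2]=010100 (head:     ^)
Step 14: in state A at pos 1, read 0 -> (A,0)->write 0,move L,goto D. Now: state=D, head=0, tape[-3..2]=010100 (head:    ^)
Step 15: in state D at pos 0, read 1 -> (D,1)->write 0,move L,goto C. Now: state=C, head=-1, tape[-3..2]=010000 (head:   ^)
Step 16: in state C at pos -1, read 0 -> (C,0)->write 1,move L,goto B. Now: state=B, head=-2, tape[-3..2]=011000 (head:  ^)
Step 17: in state B at pos -2, read 1 -> (B,1)->write 1,move L,goto H. Now: state=H, head=-3, tape[-4..2]=0011000 (head:  ^)
State H reached at step 17; 17 <= 19 -> yes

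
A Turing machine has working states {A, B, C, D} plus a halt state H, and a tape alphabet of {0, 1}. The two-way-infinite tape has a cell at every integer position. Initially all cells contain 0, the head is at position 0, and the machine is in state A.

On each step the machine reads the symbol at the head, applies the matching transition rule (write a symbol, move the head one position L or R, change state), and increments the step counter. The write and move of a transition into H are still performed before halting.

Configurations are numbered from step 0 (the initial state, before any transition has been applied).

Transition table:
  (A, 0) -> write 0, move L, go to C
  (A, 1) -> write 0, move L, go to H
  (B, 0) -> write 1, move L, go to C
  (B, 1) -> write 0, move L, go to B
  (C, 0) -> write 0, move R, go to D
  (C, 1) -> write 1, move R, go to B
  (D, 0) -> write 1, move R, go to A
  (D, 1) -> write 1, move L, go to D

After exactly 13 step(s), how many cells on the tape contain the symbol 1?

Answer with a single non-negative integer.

Step 1: in state A at pos 0, read 0 -> (A,0)->write 0,move L,goto C. Now: state=C, head=-1, tape[-2..1]=0000 (head:  ^)
Step 2: in state C at pos -1, read 0 -> (C,0)->write 0,move R,goto D. Now: state=D, head=0, tape[-2..1]=0000 (head:   ^)
Step 3: in state D at pos 0, read 0 -> (D,0)->write 1,move R,goto A. Now: state=A, head=1, tape[-2..2]=00100 (head:    ^)
Step 4: in state A at pos 1, read 0 -> (A,0)->write 0,move L,goto C. Now: state=C, head=0, tape[-2..2]=00100 (head:   ^)
Step 5: in state C at pos 0, read 1 -> (C,1)->write 1,move R,goto B. Now: state=B, head=1, tape[-2..2]=00100 (head:    ^)
Step 6: in state B at pos 1, read 0 -> (B,0)->write 1,move L,goto C. Now: state=C, head=0, tape[-2..2]=00110 (head:   ^)
Step 7: in state C at pos 0, read 1 -> (C,1)->write 1,move R,goto B. Now: state=B, head=1, tape[-2..2]=00110 (head:    ^)
Step 8: in state B at pos 1, read 1 -> (B,1)->write 0,move L,goto B. Now: state=B, head=0, tape[-2..2]=00100 (head:   ^)
Step 9: in state B at pos 0, read 1 -> (B,1)->write 0,move L,goto B. Now: state=B, head=-1, tape[-2..2]=00000 (head:  ^)
Step 10: in state B at pos -1, read 0 -> (B,0)->write 1,move L,goto C. Now: state=C, head=-2, tape[-3..2]=001000 (head:  ^)
Step 11: in state C at pos -2, read 0 -> (C,0)->write 0,move R,goto D. Now: state=D, head=-1, tape[-3..2]=001000 (head:   ^)
Step 12: in state D at pos -1, read 1 -> (D,1)->write 1,move L,goto D. Now: state=D, head=-2, tape[-3..2]=001000 (head:  ^)
Step 13: in state D at pos -2, read 0 -> (D,0)->write 1,move R,goto A. Now: state=A, head=-1, tape[-3..2]=011000 (head:   ^)
Cells containing 1 after step 13: {-2, -1} -> 2 cell(s)

Answer: 2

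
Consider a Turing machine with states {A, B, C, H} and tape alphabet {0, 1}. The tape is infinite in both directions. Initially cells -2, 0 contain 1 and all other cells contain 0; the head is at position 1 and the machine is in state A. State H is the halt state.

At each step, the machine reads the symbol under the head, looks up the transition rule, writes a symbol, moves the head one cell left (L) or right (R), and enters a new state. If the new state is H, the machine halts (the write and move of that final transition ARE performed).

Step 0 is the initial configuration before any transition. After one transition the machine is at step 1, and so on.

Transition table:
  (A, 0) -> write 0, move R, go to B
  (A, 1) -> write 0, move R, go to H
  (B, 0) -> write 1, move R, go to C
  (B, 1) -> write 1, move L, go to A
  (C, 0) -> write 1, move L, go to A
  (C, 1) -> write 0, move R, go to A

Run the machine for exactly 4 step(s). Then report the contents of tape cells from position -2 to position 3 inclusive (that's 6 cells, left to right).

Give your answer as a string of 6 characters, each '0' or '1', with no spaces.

Answer: 101001

Derivation:
Step 1: in state A at pos 1, read 0 -> (A,0)->write 0,move R,goto B. Now: state=B, head=2, tape[-3..3]=0101000 (head:      ^)
Step 2: in state B at pos 2, read 0 -> (B,0)->write 1,move R,goto C. Now: state=C, head=3, tape[-3..4]=01010100 (head:       ^)
Step 3: in state C at pos 3, read 0 -> (C,0)->write 1,move L,goto A. Now: state=A, head=2, tape[-3..4]=01010110 (head:      ^)
Step 4: in state A at pos 2, read 1 -> (A,1)->write 0,move R,goto H. Now: state=H, head=3, tape[-3..4]=01010010 (head:       ^)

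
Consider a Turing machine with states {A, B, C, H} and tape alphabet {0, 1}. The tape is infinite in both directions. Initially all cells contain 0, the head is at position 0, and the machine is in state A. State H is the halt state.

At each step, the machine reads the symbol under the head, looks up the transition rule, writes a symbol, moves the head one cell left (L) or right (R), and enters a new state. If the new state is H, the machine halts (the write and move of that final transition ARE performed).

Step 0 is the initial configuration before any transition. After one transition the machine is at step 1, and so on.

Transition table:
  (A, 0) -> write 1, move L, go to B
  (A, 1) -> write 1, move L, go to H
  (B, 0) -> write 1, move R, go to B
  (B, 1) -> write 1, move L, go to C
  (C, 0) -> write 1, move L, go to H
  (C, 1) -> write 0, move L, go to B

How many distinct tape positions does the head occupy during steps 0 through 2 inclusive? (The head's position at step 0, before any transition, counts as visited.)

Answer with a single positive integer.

Answer: 2

Derivation:
Step 1: in state A at pos 0, read 0 -> (A,0)->write 1,move L,goto B. Now: state=B, head=-1, tape[-2..1]=0010 (head:  ^)
Step 2: in state B at pos -1, read 0 -> (B,0)->write 1,move R,goto B. Now: state=B, head=0, tape[-2..1]=0110 (head:   ^)
Head positions at steps 0..2: starting at 0, distinct positions visited = {-1, 0} -> 2 position(s)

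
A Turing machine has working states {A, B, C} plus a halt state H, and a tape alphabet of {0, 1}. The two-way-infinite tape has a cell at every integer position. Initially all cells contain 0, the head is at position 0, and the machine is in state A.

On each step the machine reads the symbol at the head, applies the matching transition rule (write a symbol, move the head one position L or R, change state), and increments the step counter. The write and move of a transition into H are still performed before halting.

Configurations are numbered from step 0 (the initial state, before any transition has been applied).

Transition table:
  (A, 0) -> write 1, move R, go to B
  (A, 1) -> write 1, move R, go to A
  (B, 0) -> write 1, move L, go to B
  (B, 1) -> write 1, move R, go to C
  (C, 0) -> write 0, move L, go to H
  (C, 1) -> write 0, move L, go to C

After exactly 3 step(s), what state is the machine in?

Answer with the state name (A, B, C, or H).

Answer: C

Derivation:
Step 1: in state A at pos 0, read 0 -> (A,0)->write 1,move R,goto B. Now: state=B, head=1, tape[-1..2]=0100 (head:   ^)
Step 2: in state B at pos 1, read 0 -> (B,0)->write 1,move L,goto B. Now: state=B, head=0, tape[-1..2]=0110 (head:  ^)
Step 3: in state B at pos 0, read 1 -> (B,1)->write 1,move R,goto C. Now: state=C, head=1, tape[-1..2]=0110 (head:   ^)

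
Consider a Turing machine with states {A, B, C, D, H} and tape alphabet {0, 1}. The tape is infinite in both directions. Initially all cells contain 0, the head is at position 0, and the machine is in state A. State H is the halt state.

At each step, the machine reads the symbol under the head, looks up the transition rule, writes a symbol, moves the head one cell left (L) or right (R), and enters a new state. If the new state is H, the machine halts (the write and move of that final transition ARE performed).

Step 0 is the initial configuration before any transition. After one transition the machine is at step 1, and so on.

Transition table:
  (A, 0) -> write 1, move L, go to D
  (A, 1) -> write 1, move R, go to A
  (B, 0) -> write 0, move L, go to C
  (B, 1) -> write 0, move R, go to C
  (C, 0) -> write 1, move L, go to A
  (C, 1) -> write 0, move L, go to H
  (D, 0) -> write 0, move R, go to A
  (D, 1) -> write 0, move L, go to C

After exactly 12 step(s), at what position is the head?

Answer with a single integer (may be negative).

Answer: -2

Derivation:
Step 1: in state A at pos 0, read 0 -> (A,0)->write 1,move L,goto D. Now: state=D, head=-1, tape[-2..1]=0010 (head:  ^)
Step 2: in state D at pos -1, read 0 -> (D,0)->write 0,move R,goto A. Now: state=A, head=0, tape[-2..1]=0010 (head:   ^)
Step 3: in state A at pos 0, read 1 -> (A,1)->write 1,move R,goto A. Now: state=A, head=1, tape[-2..2]=00100 (head:    ^)
Step 4: in state A at pos 1, read 0 -> (A,0)->write 1,move L,goto D. Now: state=D, head=0, tape[-2..2]=00110 (head:   ^)
Step 5: in state D at pos 0, read 1 -> (D,1)->write 0,move L,goto C. Now: state=C, head=-1, tape[-2..2]=00010 (head:  ^)
Step 6: in state C at pos -1, read 0 -> (C,0)->write 1,move L,goto A. Now: state=A, head=-2, tape[-3..2]=001010 (head:  ^)
Step 7: in state A at pos -2, read 0 -> (A,0)->write 1,move L,goto D. Now: state=D, head=-3, tape[-4..2]=0011010 (head:  ^)
Step 8: in state D at pos -3, read 0 -> (D,0)->write 0,move R,goto A. Now: state=A, head=-2, tape[-4..2]=0011010 (head:   ^)
Step 9: in state A at pos -2, read 1 -> (A,1)->write 1,move R,goto A. Now: state=A, head=-1, tape[-4..2]=0011010 (head:    ^)
Step 10: in state A at pos -1, read 1 -> (A,1)->write 1,move R,goto A. Now: state=A, head=0, tape[-4..2]=0011010 (head:     ^)
Step 11: in state A at pos 0, read 0 -> (A,0)->write 1,move L,goto D. Now: state=D, head=-1, tape[-4..2]=0011110 (head:    ^)
Step 12: in state D at pos -1, read 1 -> (D,1)->write 0,move L,goto C. Now: state=C, head=-2, tape[-4..2]=0010110 (head:   ^)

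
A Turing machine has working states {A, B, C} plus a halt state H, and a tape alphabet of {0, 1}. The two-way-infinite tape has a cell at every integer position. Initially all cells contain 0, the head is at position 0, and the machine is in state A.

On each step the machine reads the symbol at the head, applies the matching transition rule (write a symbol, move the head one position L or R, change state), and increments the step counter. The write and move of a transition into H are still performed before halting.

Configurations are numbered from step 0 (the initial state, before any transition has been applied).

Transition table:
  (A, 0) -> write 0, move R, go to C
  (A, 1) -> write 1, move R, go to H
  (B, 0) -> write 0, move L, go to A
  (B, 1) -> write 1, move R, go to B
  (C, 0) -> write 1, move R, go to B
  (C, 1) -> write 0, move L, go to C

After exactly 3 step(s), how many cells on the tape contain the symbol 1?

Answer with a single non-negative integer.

Step 1: in state A at pos 0, read 0 -> (A,0)->write 0,move R,goto C. Now: state=C, head=1, tape[-1..2]=0000 (head:   ^)
Step 2: in state C at pos 1, read 0 -> (C,0)->write 1,move R,goto B. Now: state=B, head=2, tape[-1..3]=00100 (head:    ^)
Step 3: in state B at pos 2, read 0 -> (B,0)->write 0,move L,goto A. Now: state=A, head=1, tape[-1..3]=00100 (head:   ^)
Cells containing 1 after step 3: {1} -> 1 cell(s)

Answer: 1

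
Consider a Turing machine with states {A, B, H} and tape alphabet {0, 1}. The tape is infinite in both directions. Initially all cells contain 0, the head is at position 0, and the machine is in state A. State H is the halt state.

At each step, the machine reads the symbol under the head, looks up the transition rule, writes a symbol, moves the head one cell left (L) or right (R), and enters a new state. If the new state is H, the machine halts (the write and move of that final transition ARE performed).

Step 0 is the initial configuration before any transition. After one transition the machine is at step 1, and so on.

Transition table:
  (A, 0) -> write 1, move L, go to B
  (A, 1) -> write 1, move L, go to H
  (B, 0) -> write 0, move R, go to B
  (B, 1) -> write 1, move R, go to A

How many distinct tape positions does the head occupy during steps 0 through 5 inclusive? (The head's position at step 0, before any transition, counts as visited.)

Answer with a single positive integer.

Step 1: in state A at pos 0, read 0 -> (A,0)->write 1,move L,goto B. Now: state=B, head=-1, tape[-2..1]=0010 (head:  ^)
Step 2: in state B at pos -1, read 0 -> (B,0)->write 0,move R,goto B. Now: state=B, head=0, tape[-2..1]=0010 (head:   ^)
Step 3: in state B at pos 0, read 1 -> (B,1)->write 1,move R,goto A. Now: state=A, head=1, tape[-2..2]=00100 (head:    ^)
Step 4: in state A at pos 1, read 0 -> (A,0)->write 1,move L,goto B. Now: state=B, head=0, tape[-2..2]=00110 (head:   ^)
Step 5: in state B at pos 0, read 1 -> (B,1)->write 1,move R,goto A. Now: state=A, head=1, tape[-2..2]=00110 (head:    ^)
Head positions at steps 0..5: starting at 0, distinct positions visited = {-1, 0, 1} -> 3 position(s)

Answer: 3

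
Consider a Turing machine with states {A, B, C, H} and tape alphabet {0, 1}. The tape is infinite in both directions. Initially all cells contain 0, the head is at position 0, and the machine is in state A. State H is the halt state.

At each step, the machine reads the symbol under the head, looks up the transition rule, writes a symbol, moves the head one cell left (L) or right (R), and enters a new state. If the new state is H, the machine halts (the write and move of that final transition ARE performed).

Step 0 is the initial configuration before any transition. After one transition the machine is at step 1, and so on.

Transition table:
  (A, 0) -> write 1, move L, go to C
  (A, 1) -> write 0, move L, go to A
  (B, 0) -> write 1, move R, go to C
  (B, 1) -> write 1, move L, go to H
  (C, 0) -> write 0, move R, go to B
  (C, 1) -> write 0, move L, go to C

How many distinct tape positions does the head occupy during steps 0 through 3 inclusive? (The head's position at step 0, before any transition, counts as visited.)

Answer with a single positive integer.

Answer: 2

Derivation:
Step 1: in state A at pos 0, read 0 -> (A,0)->write 1,move L,goto C. Now: state=C, head=-1, tape[-2..1]=0010 (head:  ^)
Step 2: in state C at pos -1, read 0 -> (C,0)->write 0,move R,goto B. Now: state=B, head=0, tape[-2..1]=0010 (head:   ^)
Step 3: in state B at pos 0, read 1 -> (B,1)->write 1,move L,goto H. Now: state=H, head=-1, tape[-2..1]=0010 (head:  ^)
Head positions at steps 0..3: starting at 0, distinct positions visited = {-1, 0} -> 2 position(s)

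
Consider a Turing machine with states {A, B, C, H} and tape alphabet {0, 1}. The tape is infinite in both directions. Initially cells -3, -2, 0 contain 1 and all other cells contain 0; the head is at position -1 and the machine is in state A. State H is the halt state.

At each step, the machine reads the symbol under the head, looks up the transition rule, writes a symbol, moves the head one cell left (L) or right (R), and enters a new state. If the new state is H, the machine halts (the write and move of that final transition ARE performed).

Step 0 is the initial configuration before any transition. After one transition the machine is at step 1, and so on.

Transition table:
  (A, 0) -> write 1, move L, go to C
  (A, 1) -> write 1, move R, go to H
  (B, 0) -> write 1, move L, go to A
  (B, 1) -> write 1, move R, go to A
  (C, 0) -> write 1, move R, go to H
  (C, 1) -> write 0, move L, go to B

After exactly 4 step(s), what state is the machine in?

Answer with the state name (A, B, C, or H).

Answer: C

Derivation:
Step 1: in state A at pos -1, read 0 -> (A,0)->write 1,move L,goto C. Now: state=C, head=-2, tape[-4..1]=011110 (head:   ^)
Step 2: in state C at pos -2, read 1 -> (C,1)->write 0,move L,goto B. Now: state=B, head=-3, tape[-4..1]=010110 (head:  ^)
Step 3: in state B at pos -3, read 1 -> (B,1)->write 1,move R,goto A. Now: state=A, head=-2, tape[-4..1]=010110 (head:   ^)
Step 4: in state A at pos -2, read 0 -> (A,0)->write 1,move L,goto C. Now: state=C, head=-3, tape[-4..1]=011110 (head:  ^)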